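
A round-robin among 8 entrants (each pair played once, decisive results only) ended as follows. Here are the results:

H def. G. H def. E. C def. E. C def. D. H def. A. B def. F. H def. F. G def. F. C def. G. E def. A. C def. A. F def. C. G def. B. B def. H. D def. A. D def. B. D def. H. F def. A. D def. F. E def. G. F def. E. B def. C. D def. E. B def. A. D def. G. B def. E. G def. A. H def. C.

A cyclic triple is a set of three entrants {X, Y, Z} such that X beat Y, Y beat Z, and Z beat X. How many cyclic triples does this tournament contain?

Win totals: A 0, B 5, C 4, D 6, E 2, F 3, G 3, H 5.
An entrant with w wins dominates both others in C(w,2) triples; summing gives 0 + 10 + 6 + 15 + 1 + 3 + 3 + 10 = 48 transitive triples.
Total triples C(8,3) = 56, so cyclic triples = 56 − 48 = 8.

8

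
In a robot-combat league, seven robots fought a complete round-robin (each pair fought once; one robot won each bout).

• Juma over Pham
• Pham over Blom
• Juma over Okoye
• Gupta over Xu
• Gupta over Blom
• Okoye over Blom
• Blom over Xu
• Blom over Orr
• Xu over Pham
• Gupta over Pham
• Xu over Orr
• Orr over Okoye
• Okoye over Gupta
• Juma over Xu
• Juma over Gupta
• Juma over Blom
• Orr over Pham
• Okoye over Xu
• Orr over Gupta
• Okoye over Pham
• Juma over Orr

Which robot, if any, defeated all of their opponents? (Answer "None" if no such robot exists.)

Juma has 6 wins out of 6 opponents — a perfect record.

Juma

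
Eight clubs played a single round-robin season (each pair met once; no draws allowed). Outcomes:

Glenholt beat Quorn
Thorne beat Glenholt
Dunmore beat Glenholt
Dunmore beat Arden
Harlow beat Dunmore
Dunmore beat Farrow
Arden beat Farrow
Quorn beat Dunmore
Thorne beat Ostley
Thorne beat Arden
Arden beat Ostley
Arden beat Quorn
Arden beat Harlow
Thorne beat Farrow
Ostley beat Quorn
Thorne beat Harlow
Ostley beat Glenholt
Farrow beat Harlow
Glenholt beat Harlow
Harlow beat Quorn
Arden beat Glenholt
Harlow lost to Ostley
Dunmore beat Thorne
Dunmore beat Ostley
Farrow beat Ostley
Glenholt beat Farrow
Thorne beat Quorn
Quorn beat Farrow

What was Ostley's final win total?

Ostley's results: beat Harlow, Quorn, Glenholt; lost to Farrow, Arden, Dunmore, Thorne.
That is 3 wins.

3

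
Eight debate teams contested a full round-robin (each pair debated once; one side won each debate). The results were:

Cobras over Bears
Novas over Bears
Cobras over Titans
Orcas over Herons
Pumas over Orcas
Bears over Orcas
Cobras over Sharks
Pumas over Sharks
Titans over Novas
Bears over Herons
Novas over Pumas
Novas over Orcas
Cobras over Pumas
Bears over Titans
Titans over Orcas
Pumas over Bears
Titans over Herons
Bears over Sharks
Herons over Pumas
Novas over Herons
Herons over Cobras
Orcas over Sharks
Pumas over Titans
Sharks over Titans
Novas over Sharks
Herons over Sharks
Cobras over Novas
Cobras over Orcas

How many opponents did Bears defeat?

4

Bears' results: beat Orcas, Sharks, Herons, Titans; lost to Novas, Pumas, Cobras.
That is 4 wins.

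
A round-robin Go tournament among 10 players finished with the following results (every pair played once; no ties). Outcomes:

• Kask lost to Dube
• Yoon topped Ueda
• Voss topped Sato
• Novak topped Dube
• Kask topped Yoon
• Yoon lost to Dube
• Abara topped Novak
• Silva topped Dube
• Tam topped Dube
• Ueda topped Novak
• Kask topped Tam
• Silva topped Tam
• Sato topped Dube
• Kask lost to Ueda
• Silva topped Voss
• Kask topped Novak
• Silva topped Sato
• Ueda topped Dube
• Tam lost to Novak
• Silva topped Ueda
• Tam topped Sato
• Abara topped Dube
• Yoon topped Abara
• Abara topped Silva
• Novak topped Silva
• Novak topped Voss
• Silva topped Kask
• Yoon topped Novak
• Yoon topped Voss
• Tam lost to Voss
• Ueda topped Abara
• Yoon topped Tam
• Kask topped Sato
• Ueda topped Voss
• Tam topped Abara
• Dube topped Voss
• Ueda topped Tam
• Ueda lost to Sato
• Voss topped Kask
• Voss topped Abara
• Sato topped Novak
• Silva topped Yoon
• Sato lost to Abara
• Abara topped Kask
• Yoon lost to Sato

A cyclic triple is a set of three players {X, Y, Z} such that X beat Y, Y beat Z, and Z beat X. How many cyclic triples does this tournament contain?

Win totals: Ueda 6, Yoon 5, Voss 4, Kask 4, Silva 7, Dube 3, Novak 4, Sato 4, Abara 5, Tam 3.
A player with w wins dominates both others in C(w,2) triples; summing gives 15 + 10 + 6 + 6 + 21 + 3 + 6 + 6 + 10 + 3 = 86 transitive triples.
Total triples C(10,3) = 120, so cyclic triples = 120 − 86 = 34.

34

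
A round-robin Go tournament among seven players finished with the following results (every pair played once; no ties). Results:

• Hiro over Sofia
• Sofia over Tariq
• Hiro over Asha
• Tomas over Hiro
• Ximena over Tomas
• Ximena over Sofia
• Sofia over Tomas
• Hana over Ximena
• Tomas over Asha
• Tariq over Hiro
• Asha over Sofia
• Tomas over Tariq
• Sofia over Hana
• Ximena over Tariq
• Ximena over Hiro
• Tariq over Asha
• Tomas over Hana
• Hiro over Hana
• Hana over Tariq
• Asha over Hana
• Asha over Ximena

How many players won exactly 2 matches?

Win totals: Hana 2, Tariq 2, Ximena 4, Sofia 3, Hiro 3, Asha 3, Tomas 4.
Exactly 2: Hana, Tariq — 2 players.

2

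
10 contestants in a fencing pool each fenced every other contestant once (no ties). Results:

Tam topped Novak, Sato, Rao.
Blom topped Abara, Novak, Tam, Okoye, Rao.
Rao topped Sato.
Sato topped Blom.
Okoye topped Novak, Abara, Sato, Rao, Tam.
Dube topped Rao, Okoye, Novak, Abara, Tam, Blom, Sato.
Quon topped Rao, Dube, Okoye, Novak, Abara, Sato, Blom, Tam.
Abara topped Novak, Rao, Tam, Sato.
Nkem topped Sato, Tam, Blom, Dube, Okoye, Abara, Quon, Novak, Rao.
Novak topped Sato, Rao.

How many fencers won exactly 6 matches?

Win totals: Novak 2, Tam 3, Dube 7, Rao 1, Blom 5, Nkem 9, Okoye 5, Quon 8, Sato 1, Abara 4.
No fencer has exactly 6 wins.

0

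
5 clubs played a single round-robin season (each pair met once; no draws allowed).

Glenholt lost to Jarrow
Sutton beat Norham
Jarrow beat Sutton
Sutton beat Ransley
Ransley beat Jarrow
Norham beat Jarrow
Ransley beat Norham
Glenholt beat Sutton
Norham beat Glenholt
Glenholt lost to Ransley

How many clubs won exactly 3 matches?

1

Win totals: Glenholt 1, Norham 2, Sutton 2, Jarrow 2, Ransley 3.
Exactly 3: Ransley — 1 club.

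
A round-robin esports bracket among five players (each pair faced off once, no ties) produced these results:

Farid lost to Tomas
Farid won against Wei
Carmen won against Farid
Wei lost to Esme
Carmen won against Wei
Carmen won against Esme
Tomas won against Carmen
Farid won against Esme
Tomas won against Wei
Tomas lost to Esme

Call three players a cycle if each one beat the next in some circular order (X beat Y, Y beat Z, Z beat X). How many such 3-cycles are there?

Win totals: Farid 2, Wei 0, Tomas 3, Esme 2, Carmen 3.
A player with w wins dominates both others in C(w,2) triples; summing gives 1 + 0 + 3 + 1 + 3 = 8 transitive triples.
Total triples C(5,3) = 10, so cyclic triples = 10 − 8 = 2.

2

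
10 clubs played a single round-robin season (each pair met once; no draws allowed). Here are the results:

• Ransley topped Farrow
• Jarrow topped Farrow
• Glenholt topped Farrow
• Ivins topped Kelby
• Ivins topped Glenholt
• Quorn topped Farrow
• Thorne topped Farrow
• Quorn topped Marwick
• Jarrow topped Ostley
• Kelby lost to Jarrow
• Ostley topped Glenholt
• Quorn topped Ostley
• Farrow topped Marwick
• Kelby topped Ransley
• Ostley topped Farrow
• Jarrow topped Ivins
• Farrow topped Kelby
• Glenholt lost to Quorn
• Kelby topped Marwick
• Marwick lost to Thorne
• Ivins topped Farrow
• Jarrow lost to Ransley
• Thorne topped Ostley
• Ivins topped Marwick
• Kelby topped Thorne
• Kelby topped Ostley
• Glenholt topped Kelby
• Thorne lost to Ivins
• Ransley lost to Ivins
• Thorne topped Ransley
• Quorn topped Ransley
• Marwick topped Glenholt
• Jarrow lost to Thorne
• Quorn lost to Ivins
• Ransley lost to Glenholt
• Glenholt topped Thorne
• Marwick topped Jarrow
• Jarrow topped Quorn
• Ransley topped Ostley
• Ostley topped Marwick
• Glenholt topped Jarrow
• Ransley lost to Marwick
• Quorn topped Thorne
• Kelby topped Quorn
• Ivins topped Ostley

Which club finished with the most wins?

Ivins

Win totals: Glenholt 5, Thorne 5, Ostley 3, Ivins 8, Kelby 5, Farrow 2, Quorn 6, Marwick 3, Jarrow 5, Ransley 3.
Ivins leads with 8 wins (next highest: 6).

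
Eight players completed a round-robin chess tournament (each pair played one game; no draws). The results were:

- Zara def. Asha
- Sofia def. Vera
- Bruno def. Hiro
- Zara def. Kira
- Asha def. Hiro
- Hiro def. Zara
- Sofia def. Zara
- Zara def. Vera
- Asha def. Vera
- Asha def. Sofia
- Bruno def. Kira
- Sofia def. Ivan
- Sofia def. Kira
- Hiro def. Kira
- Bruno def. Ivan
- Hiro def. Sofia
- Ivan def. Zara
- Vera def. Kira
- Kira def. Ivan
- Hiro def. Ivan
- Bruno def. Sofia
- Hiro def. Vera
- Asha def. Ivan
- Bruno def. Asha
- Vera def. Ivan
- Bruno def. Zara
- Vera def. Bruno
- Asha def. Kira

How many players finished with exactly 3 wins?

2

Win totals: Kira 1, Asha 5, Vera 3, Zara 3, Bruno 6, Ivan 1, Sofia 4, Hiro 5.
Exactly 3: Vera, Zara — 2 players.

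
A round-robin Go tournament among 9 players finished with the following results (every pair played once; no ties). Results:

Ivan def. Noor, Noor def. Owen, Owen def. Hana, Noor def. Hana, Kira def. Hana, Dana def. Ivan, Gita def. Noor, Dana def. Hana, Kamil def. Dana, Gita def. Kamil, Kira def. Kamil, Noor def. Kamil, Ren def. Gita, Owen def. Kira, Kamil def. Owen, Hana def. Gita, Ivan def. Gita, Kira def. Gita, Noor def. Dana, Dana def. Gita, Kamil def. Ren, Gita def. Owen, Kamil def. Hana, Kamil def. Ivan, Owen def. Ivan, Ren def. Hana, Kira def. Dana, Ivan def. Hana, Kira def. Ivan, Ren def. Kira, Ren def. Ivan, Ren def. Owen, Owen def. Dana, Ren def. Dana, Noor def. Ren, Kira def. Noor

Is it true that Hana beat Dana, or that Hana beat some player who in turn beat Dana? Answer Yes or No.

Hana did not beat Dana directly.
Hana beat Gita, but each of them lost to Dana. No two-step path.

No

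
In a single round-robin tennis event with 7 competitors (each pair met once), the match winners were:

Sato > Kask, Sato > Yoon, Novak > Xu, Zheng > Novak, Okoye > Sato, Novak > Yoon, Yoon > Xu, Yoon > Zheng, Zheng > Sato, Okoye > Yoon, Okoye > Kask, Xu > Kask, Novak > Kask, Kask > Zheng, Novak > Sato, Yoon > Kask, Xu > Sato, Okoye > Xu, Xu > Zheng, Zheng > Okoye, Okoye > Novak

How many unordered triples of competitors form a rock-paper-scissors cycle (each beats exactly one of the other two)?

Win totals: Zheng 3, Xu 3, Kask 1, Sato 2, Yoon 3, Okoye 5, Novak 4.
A competitor with w wins dominates both others in C(w,2) triples; summing gives 3 + 3 + 0 + 1 + 3 + 10 + 6 = 26 transitive triples.
Total triples C(7,3) = 35, so cyclic triples = 35 − 26 = 9.

9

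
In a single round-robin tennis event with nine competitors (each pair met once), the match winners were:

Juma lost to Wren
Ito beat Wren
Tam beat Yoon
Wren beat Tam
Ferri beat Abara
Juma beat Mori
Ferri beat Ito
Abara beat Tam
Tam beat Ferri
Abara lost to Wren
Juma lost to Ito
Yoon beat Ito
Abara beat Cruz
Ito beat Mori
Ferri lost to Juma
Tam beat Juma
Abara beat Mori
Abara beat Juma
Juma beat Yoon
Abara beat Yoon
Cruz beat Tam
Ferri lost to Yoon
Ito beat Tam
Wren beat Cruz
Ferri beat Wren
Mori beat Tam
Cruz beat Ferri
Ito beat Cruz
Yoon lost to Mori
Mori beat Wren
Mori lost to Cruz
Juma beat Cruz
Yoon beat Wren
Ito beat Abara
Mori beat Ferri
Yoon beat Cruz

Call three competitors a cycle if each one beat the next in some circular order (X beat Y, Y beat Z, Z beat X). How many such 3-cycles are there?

Win totals: Cruz 3, Ferri 3, Abara 5, Yoon 4, Juma 4, Mori 4, Ito 6, Wren 4, Tam 3.
A competitor with w wins dominates both others in C(w,2) triples; summing gives 3 + 3 + 10 + 6 + 6 + 6 + 15 + 6 + 3 = 58 transitive triples.
Total triples C(9,3) = 84, so cyclic triples = 84 − 58 = 26.

26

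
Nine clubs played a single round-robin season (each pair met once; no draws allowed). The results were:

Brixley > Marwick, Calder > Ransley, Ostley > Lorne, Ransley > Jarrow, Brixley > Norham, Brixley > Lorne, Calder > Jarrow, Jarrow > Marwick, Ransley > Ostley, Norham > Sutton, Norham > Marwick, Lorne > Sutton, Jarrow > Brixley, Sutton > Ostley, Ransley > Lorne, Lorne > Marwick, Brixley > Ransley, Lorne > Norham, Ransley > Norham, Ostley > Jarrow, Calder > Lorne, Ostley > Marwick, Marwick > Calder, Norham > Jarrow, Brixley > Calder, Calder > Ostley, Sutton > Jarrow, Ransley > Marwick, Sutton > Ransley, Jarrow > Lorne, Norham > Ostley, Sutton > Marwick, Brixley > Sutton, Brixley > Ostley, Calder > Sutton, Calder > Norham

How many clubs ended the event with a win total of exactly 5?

Win totals: Ostley 3, Ransley 5, Brixley 7, Sutton 4, Marwick 1, Lorne 3, Jarrow 3, Norham 4, Calder 6.
Exactly 5: Ransley — 1 club.

1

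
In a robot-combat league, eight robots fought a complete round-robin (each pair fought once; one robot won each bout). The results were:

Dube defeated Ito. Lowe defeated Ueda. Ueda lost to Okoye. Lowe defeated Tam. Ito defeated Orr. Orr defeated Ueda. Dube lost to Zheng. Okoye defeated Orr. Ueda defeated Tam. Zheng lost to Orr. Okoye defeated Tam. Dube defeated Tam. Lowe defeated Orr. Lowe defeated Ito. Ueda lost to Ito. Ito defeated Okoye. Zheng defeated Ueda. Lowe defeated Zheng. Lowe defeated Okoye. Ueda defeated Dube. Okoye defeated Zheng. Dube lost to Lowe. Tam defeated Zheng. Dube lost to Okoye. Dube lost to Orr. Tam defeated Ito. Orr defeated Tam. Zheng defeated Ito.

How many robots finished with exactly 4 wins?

1

Win totals: Lowe 7, Orr 4, Okoye 5, Zheng 3, Tam 2, Ito 3, Dube 2, Ueda 2.
Exactly 4: Orr — 1 robot.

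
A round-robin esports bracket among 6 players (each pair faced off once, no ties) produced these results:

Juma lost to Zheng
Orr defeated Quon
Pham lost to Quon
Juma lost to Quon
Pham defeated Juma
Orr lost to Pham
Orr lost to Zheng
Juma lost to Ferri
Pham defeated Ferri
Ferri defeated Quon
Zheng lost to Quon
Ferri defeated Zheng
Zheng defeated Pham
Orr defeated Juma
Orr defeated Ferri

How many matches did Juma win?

0

Juma's results: beat no one; lost to Ferri, Orr, Quon, Pham, Zheng.
That is 0 wins.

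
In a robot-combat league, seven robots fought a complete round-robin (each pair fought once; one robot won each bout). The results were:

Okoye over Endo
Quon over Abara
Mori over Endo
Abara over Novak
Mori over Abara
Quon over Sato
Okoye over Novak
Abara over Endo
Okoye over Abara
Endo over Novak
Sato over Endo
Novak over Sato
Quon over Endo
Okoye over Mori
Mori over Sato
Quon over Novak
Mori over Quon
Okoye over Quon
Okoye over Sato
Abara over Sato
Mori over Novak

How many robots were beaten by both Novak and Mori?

1

Novak beat: Sato.
Mori beat: Novak, Quon, Sato, Abara, Endo.
Both beat: Sato — 1.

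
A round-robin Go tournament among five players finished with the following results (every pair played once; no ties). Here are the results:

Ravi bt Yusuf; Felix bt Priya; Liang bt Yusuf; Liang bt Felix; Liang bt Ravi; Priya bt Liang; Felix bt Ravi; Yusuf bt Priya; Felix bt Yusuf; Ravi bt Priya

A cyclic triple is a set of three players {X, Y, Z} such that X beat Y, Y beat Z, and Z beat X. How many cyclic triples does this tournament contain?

3

Of the C(5,3) = 10 triples, the cyclic ones are: {Priya, Yusuf, Liang}; {Priya, Felix, Liang}; {Priya, Ravi, Liang}.
That is 3.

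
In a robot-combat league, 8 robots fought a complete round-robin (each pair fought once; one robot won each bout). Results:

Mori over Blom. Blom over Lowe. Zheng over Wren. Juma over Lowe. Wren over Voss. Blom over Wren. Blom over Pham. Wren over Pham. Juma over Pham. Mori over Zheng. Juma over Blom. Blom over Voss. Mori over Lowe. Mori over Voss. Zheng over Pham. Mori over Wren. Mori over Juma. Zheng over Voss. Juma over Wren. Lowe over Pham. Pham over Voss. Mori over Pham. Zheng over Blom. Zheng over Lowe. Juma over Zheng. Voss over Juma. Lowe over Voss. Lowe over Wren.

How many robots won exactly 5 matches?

Win totals: Mori 7, Pham 1, Zheng 5, Juma 5, Wren 2, Blom 4, Voss 1, Lowe 3.
Exactly 5: Zheng, Juma — 2 robots.

2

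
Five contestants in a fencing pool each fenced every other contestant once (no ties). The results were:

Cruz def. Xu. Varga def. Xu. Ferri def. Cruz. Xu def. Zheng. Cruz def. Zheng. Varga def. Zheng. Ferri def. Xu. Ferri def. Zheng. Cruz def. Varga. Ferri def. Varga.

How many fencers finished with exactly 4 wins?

Win totals: Xu 1, Cruz 3, Varga 2, Ferri 4, Zheng 0.
Exactly 4: Ferri — 1 fencer.

1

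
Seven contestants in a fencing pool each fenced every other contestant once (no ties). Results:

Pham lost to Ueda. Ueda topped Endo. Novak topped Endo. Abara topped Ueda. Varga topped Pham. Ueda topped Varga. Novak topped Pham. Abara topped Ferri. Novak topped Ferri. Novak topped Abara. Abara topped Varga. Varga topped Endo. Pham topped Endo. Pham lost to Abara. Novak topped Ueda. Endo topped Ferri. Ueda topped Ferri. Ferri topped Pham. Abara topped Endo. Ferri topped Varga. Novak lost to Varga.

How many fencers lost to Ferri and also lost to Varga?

Ferri beat: Varga, Pham.
Varga beat: Novak, Endo, Pham.
Both beat: Pham — 1.

1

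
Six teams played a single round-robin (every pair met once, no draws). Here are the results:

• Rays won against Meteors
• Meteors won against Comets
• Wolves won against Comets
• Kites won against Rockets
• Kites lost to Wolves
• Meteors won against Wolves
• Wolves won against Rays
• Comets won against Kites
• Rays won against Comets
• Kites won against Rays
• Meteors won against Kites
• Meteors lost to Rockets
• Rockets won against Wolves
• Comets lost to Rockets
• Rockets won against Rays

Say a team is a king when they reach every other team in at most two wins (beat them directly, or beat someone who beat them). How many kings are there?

Rays cannot reach Rockets in two steps.
Rockets reaches everyone (king).
Kites reaches everyone (king).
Comets cannot reach Wolves, Meteors in two steps.
Wolves reaches everyone (king).
Meteors reaches everyone (king).
Kings: Rockets, Kites, Wolves, Meteors — 4.

4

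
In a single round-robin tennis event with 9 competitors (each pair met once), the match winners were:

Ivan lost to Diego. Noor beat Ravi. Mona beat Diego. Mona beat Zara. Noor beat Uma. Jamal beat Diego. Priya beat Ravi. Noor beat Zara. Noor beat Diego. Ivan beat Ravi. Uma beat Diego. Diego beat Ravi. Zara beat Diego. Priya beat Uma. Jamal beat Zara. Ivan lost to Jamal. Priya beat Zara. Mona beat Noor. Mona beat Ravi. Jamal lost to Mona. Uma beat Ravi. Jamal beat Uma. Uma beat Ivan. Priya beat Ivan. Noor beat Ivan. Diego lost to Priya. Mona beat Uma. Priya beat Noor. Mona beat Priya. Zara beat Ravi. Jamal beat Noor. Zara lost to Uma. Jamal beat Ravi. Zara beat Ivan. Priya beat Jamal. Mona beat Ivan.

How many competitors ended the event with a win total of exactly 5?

1

Win totals: Jamal 6, Uma 4, Ravi 0, Noor 5, Mona 8, Diego 2, Zara 3, Priya 7, Ivan 1.
Exactly 5: Noor — 1 competitor.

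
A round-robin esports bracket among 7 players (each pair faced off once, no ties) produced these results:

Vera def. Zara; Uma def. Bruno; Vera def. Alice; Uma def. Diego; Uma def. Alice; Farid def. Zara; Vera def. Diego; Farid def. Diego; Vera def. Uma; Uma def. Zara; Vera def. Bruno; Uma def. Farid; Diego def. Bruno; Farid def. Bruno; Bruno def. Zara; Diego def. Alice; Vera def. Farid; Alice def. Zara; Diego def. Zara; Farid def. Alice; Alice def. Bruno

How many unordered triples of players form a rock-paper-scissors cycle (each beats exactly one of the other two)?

0

Win totals: Diego 3, Alice 2, Farid 4, Uma 5, Vera 6, Zara 0, Bruno 1.
A player with w wins dominates both others in C(w,2) triples; summing gives 3 + 1 + 6 + 10 + 15 + 0 + 0 = 35 transitive triples.
Total triples C(7,3) = 35, so cyclic triples = 35 − 35 = 0.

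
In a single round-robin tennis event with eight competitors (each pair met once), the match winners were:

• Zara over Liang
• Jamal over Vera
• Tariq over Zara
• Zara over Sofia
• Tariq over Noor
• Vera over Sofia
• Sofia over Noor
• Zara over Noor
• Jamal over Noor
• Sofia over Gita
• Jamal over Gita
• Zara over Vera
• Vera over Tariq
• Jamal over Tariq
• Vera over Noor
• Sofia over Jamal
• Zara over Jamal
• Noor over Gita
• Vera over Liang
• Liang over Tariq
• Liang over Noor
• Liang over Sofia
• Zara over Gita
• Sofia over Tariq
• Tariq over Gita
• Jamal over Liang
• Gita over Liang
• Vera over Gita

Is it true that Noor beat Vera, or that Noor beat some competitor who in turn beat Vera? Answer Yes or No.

No

Noor did not beat Vera directly.
Noor beat Gita, but each of them lost to Vera. No two-step path.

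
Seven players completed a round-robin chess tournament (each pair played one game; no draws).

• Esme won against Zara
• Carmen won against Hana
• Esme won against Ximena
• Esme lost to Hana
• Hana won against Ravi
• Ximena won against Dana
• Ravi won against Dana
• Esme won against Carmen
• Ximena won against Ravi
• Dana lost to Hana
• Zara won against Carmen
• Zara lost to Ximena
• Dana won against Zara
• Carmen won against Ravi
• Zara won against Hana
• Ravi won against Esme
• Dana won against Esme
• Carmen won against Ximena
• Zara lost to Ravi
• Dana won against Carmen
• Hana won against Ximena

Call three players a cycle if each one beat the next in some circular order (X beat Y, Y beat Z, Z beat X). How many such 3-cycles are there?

Win totals: Esme 3, Hana 4, Ravi 3, Ximena 3, Carmen 3, Zara 2, Dana 3.
A player with w wins dominates both others in C(w,2) triples; summing gives 3 + 6 + 3 + 3 + 3 + 1 + 3 = 22 transitive triples.
Total triples C(7,3) = 35, so cyclic triples = 35 − 22 = 13.

13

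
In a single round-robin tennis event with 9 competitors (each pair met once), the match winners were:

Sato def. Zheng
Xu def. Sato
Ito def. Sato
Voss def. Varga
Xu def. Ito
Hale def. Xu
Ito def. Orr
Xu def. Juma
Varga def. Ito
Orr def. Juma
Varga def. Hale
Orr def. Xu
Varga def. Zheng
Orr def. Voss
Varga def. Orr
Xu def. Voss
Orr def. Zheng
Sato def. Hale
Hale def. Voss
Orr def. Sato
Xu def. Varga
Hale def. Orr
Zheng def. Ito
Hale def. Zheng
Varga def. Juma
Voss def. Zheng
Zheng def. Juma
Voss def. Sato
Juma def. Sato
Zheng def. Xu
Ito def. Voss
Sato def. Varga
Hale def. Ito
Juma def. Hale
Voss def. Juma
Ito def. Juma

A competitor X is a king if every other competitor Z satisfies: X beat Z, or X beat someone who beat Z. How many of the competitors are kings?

Varga reaches everyone (king).
Sato reaches everyone (king).
Voss reaches everyone (king).
Orr reaches everyone (king).
Ito reaches everyone (king).
Hale reaches everyone (king).
Xu reaches everyone (king).
Juma reaches everyone (king).
Zheng reaches everyone (king).
Kings: Varga, Sato, Voss, Orr, Ito, Hale, Xu, Juma, Zheng — 9.

9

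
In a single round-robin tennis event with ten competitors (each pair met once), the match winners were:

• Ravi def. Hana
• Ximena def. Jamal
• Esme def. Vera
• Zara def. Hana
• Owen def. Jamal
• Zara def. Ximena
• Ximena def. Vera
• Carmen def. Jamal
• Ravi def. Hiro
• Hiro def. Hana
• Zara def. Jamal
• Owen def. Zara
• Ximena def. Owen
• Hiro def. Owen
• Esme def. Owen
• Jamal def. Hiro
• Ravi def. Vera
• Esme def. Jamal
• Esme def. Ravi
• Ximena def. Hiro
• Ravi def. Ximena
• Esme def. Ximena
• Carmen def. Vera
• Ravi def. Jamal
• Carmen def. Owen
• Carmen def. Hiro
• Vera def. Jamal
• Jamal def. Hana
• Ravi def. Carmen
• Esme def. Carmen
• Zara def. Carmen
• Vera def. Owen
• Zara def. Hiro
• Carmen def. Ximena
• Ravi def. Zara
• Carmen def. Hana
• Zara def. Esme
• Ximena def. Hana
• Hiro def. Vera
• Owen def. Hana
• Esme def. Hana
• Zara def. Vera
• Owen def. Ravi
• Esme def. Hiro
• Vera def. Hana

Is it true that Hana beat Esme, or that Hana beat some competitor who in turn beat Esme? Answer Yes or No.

No

Hana did not beat Esme directly.
Hana beat no one, so there is no intermediate competitor.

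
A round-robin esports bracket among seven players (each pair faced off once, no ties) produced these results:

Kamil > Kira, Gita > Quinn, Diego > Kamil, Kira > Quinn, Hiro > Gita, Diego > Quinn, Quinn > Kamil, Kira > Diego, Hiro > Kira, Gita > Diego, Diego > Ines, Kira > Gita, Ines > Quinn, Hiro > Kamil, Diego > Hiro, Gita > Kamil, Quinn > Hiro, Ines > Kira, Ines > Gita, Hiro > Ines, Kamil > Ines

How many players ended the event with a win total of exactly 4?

Win totals: Kira 3, Hiro 4, Quinn 2, Kamil 2, Diego 4, Gita 3, Ines 3.
Exactly 4: Hiro, Diego — 2 players.

2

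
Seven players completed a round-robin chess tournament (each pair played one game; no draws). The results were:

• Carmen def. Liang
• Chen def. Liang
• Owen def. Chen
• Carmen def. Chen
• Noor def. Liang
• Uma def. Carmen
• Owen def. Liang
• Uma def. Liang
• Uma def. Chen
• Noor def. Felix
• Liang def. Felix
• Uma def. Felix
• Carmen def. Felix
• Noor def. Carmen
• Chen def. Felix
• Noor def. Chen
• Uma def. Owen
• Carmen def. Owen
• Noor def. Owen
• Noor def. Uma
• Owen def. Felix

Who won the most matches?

Noor

Win totals: Liang 1, Noor 6, Owen 3, Uma 5, Carmen 4, Felix 0, Chen 2.
Noor leads with 6 wins (next highest: 5).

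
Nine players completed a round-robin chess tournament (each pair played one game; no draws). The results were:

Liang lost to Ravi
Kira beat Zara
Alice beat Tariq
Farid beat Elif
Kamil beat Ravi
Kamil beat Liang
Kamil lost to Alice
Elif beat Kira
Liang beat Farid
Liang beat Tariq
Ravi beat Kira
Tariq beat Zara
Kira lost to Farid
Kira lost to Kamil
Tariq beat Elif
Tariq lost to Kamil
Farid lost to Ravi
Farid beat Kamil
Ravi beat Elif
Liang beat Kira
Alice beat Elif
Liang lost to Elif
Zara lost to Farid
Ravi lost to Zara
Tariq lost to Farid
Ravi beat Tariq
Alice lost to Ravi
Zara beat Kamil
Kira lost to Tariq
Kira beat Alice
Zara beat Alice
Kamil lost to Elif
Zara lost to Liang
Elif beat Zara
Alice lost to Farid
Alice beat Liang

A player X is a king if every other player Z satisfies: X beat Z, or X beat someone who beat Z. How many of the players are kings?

Kamil reaches everyone (king).
Ravi reaches everyone (king).
Elif reaches everyone (king).
Alice reaches everyone (king).
Kira cannot reach Farid in two steps.
Zara reaches everyone (king).
Farid reaches everyone (king).
Liang reaches everyone (king).
Tariq cannot reach Farid in two steps.
Kings: Kamil, Ravi, Elif, Alice, Zara, Farid, Liang — 7.

7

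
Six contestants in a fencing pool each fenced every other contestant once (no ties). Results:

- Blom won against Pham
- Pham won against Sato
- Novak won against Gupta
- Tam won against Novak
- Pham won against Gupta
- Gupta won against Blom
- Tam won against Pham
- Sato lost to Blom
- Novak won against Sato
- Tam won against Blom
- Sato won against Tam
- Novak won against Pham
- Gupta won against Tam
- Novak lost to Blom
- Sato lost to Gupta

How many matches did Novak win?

3

Novak's results: beat Gupta, Pham, Sato; lost to Tam, Blom.
That is 3 wins.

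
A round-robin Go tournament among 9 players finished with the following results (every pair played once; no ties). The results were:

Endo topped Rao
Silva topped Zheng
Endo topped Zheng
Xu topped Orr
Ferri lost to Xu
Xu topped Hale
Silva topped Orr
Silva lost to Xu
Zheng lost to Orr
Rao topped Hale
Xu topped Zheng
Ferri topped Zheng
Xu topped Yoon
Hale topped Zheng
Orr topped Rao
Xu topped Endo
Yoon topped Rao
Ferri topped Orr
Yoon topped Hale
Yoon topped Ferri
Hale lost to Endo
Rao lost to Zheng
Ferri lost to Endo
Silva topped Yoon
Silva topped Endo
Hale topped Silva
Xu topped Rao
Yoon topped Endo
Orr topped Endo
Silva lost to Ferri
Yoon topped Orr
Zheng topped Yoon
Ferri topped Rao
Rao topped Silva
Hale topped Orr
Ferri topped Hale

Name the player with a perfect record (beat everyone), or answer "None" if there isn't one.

Xu has 8 wins out of 8 opponents — a perfect record.

Xu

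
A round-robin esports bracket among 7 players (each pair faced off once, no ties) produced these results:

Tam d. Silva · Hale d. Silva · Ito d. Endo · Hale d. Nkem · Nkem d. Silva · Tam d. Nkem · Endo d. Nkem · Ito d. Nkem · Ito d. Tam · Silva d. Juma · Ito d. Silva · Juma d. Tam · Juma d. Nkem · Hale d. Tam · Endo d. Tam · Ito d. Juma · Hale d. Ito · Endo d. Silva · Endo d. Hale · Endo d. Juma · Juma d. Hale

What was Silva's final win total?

1

Silva's results: beat Juma; lost to Ito, Hale, Endo, Nkem, Tam.
That is 1 win.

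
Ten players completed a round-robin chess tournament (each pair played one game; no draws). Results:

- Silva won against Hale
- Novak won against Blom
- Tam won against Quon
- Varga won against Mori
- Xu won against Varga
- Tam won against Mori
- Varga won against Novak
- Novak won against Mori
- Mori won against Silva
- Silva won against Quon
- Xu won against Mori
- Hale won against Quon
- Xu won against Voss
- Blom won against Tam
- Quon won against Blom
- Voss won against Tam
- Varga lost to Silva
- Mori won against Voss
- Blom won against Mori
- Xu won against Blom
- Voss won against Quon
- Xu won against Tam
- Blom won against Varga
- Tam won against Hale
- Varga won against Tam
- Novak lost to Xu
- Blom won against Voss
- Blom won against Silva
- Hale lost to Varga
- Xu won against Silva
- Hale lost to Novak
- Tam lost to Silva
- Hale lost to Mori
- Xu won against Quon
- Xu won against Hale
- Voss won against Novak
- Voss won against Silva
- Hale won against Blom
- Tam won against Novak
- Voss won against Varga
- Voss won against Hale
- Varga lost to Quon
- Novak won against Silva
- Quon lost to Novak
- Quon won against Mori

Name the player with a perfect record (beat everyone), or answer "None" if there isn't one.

Xu

Xu has 9 wins out of 9 opponents — a perfect record.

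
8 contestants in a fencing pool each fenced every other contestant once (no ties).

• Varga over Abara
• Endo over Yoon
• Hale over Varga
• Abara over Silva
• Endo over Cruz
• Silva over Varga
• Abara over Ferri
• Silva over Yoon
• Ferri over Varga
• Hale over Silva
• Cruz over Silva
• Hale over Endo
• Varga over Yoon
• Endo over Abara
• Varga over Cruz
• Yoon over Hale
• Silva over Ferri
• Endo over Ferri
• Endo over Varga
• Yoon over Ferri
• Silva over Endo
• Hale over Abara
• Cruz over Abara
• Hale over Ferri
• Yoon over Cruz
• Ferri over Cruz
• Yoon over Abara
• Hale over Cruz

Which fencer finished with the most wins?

Win totals: Ferri 2, Silva 4, Endo 5, Yoon 4, Hale 6, Varga 3, Cruz 2, Abara 2.
Hale leads with 6 wins (next highest: 5).

Hale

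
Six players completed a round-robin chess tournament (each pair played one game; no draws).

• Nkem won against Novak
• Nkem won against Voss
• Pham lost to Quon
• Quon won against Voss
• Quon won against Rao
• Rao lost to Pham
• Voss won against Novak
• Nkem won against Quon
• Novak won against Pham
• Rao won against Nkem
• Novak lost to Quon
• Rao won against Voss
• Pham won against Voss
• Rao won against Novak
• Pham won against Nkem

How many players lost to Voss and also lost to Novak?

Voss beat: Novak.
Novak beat: Pham.
No one was beaten by both.

0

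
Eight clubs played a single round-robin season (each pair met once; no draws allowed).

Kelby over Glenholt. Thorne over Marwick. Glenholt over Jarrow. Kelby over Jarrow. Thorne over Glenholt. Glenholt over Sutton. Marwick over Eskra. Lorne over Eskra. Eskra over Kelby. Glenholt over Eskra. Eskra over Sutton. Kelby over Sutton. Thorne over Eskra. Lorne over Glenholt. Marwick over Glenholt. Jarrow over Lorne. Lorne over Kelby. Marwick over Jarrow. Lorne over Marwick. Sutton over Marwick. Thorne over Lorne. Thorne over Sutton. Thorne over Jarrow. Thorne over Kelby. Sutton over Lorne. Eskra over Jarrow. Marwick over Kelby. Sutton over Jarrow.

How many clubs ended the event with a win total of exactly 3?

4

Win totals: Glenholt 3, Jarrow 1, Lorne 4, Eskra 3, Sutton 3, Thorne 7, Marwick 4, Kelby 3.
Exactly 3: Glenholt, Eskra, Sutton, Kelby — 4 clubs.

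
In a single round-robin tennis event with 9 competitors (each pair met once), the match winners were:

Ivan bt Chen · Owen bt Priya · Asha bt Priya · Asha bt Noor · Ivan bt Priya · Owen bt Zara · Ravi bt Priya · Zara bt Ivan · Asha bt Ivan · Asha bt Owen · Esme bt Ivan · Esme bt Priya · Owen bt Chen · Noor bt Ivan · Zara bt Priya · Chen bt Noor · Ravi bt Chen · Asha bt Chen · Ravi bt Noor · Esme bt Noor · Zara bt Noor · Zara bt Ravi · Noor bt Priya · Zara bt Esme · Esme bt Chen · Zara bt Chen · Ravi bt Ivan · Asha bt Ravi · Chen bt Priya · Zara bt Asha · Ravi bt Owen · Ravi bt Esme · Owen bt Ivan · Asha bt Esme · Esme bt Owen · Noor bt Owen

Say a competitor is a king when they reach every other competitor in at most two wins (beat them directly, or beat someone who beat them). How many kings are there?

Ravi cannot reach Asha in two steps.
Owen reaches everyone (king).
Priya cannot reach Ravi, Owen, Chen, Esme, Zara, Noor, Asha, Ivan in two steps.
Chen cannot reach Ravi, Esme, Zara, Asha in two steps.
Esme cannot reach Ravi, Asha in two steps.
Zara reaches everyone (king).
Noor cannot reach Ravi, Esme, Asha in two steps.
Asha reaches everyone (king).
Ivan cannot reach Ravi, Owen, Esme, Zara, Asha in two steps.
Kings: Owen, Zara, Asha — 3.

3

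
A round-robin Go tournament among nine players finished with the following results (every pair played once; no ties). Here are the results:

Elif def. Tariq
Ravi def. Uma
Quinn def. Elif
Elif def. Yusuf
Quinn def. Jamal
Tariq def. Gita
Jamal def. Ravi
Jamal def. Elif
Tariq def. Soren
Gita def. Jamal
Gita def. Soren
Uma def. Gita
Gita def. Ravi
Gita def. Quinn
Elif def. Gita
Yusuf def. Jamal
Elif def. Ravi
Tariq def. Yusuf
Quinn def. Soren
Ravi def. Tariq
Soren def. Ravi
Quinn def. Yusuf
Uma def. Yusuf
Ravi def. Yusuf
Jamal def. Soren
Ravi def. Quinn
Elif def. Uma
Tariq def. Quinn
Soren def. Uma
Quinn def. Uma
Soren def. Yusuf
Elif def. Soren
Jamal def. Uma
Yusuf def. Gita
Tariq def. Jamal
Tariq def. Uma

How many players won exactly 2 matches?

2

Win totals: Yusuf 2, Elif 6, Gita 4, Quinn 5, Jamal 4, Uma 2, Tariq 6, Soren 3, Ravi 4.
Exactly 2: Yusuf, Uma — 2 players.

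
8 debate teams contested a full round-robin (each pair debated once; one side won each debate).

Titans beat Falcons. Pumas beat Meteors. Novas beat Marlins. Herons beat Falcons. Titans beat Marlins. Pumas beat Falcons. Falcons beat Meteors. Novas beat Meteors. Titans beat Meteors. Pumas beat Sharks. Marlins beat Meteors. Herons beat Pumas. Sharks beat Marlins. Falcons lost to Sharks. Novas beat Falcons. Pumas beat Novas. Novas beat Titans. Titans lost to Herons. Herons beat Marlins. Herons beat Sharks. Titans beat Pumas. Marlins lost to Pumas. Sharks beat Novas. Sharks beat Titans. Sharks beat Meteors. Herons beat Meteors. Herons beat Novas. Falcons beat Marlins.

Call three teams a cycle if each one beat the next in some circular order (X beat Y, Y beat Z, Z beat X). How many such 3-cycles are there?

2

Win totals: Pumas 5, Novas 4, Marlins 1, Falcons 2, Sharks 5, Titans 4, Herons 7, Meteors 0.
A team with w wins dominates both others in C(w,2) triples; summing gives 10 + 6 + 0 + 1 + 10 + 6 + 21 + 0 = 54 transitive triples.
Total triples C(8,3) = 56, so cyclic triples = 56 − 54 = 2.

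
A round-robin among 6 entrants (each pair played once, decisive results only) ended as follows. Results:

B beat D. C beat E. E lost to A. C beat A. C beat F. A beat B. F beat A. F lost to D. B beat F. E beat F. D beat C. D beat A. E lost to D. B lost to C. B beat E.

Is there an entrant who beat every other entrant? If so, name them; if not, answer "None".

Highest win total is D with 4 (out of 5 possible).
D lost to B, so no entrant went undefeated.

None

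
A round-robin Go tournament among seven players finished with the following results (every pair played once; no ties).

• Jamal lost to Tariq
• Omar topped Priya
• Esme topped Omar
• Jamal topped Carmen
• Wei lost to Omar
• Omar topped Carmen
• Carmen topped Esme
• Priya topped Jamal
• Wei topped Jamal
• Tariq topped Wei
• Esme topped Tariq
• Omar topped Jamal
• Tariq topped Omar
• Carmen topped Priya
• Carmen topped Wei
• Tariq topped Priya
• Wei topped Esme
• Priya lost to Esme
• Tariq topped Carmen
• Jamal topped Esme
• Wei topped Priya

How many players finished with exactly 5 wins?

Win totals: Tariq 5, Omar 4, Priya 1, Jamal 2, Carmen 3, Wei 3, Esme 3.
Exactly 5: Tariq — 1 player.

1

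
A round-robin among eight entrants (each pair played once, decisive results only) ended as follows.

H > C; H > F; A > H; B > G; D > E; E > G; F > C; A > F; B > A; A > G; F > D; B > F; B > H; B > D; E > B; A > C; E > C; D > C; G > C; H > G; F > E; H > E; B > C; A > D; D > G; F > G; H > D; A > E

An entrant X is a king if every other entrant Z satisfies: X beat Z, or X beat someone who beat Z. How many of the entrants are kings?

3

A reaches everyone (king).
B reaches everyone (king).
C cannot reach A, B, D, E, F, G, H in two steps.
D cannot reach A, F, H in two steps.
E reaches everyone (king).
F cannot reach A, H in two steps.
G cannot reach A, B, D, E, F, H in two steps.
H cannot reach A in two steps.
Kings: A, B, E — 3.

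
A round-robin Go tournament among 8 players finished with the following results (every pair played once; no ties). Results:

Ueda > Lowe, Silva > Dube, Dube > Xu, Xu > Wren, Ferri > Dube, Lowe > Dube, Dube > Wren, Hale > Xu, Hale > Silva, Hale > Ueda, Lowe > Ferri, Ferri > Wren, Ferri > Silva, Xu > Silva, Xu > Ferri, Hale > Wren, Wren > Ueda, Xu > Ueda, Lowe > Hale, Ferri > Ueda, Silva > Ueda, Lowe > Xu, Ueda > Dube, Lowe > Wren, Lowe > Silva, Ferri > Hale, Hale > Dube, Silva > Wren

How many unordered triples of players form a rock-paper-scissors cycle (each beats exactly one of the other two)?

Win totals: Xu 4, Dube 2, Hale 5, Ferri 5, Lowe 6, Silva 3, Wren 1, Ueda 2.
A player with w wins dominates both others in C(w,2) triples; summing gives 6 + 1 + 10 + 10 + 15 + 3 + 0 + 1 = 46 transitive triples.
Total triples C(8,3) = 56, so cyclic triples = 56 − 46 = 10.

10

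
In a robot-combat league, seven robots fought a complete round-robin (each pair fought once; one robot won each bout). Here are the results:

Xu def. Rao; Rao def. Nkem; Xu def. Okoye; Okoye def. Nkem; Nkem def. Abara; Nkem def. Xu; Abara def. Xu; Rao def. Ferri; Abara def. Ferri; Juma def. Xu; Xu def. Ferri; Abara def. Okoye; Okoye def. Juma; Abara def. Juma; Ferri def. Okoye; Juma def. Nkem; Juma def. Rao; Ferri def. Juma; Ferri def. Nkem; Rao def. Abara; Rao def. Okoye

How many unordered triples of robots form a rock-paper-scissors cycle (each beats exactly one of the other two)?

12

Win totals: Rao 4, Ferri 3, Abara 4, Okoye 2, Nkem 2, Xu 3, Juma 3.
A robot with w wins dominates both others in C(w,2) triples; summing gives 6 + 3 + 6 + 1 + 1 + 3 + 3 = 23 transitive triples.
Total triples C(7,3) = 35, so cyclic triples = 35 − 23 = 12.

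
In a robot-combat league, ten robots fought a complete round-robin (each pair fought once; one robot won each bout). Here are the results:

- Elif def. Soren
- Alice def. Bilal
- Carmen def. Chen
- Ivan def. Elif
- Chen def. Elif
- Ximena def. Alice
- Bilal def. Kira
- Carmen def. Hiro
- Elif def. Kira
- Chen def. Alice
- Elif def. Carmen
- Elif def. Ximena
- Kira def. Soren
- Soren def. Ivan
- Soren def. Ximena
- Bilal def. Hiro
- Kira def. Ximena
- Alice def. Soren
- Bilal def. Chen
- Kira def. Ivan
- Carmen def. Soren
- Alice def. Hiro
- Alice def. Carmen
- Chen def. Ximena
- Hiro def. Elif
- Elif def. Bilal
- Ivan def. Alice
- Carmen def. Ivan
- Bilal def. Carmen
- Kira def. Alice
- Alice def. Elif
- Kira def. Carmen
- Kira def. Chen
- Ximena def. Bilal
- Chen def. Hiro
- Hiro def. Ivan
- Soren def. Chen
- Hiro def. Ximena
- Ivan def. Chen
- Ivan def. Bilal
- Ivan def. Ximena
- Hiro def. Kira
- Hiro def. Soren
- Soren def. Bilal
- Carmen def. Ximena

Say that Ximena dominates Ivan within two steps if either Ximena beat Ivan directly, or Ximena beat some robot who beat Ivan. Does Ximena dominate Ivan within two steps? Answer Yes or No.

Ximena did not beat Ivan directly.
Ximena beat Bilal, Alice, but each of them lost to Ivan. No two-step path.

No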